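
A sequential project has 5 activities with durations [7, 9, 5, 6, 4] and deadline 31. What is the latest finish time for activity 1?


LF(activity 1) = deadline - sum of successor durations
Successors: activities 2 through 5 with durations [9, 5, 6, 4]
Sum of successor durations = 24
LF = 31 - 24 = 7

7


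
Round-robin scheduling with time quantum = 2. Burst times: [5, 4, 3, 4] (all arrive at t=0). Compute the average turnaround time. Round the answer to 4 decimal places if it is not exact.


Time quantum = 2
Execution trace:
  J1 runs 2 units, time = 2
  J2 runs 2 units, time = 4
  J3 runs 2 units, time = 6
  J4 runs 2 units, time = 8
  J1 runs 2 units, time = 10
  J2 runs 2 units, time = 12
  J3 runs 1 units, time = 13
  J4 runs 2 units, time = 15
  J1 runs 1 units, time = 16
Finish times: [16, 12, 13, 15]
Average turnaround = 56/4 = 14.0

14.0


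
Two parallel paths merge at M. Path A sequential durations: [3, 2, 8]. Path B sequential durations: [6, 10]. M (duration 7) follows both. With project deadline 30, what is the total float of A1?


Forward pass: ES(A1) = sum of predecessors on chain A = 0
EF = ES + duration = 0 + 3 = 3
Backward pass: LF(M) = deadline = 30; LS(M) = 30 - 7 = 23
LF(A1) = LS(M) - sum(successors on chain A) = 23 - 10 = 13
LS = LF - duration = 13 - 3 = 10
Total float = LS - ES = 10 - 0 = 10

10


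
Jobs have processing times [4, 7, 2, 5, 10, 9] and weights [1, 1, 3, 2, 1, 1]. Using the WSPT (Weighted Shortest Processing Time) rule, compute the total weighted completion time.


Compute p/w ratios and sort ascending (WSPT): [(2, 3), (5, 2), (4, 1), (7, 1), (9, 1), (10, 1)]
Compute weighted completion times:
  Job (p=2,w=3): C=2, w*C=3*2=6
  Job (p=5,w=2): C=7, w*C=2*7=14
  Job (p=4,w=1): C=11, w*C=1*11=11
  Job (p=7,w=1): C=18, w*C=1*18=18
  Job (p=9,w=1): C=27, w*C=1*27=27
  Job (p=10,w=1): C=37, w*C=1*37=37
Total weighted completion time = 113

113


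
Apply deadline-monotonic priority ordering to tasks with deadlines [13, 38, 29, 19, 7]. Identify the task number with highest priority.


Sort tasks by relative deadline (ascending):
  Task 5: deadline = 7
  Task 1: deadline = 13
  Task 4: deadline = 19
  Task 3: deadline = 29
  Task 2: deadline = 38
Priority order (highest first): [5, 1, 4, 3, 2]
Highest priority task = 5

5


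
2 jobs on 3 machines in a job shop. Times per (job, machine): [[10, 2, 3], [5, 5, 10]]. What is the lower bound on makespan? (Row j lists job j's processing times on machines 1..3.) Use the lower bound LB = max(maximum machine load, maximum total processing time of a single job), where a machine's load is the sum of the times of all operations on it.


Machine loads:
  Machine 1: 10 + 5 = 15
  Machine 2: 2 + 5 = 7
  Machine 3: 3 + 10 = 13
Max machine load = 15
Job totals:
  Job 1: 15
  Job 2: 20
Max job total = 20
Lower bound = max(15, 20) = 20

20


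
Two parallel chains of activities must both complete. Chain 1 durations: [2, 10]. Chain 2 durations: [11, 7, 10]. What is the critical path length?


Path A total = 2 + 10 = 12
Path B total = 11 + 7 + 10 = 28
Critical path = longest path = max(12, 28) = 28

28


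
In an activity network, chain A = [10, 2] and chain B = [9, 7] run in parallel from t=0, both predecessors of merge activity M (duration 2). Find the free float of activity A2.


ES(A2) = sum of predecessors on chain A = 10
EF(A2) = ES + duration = 10 + 2 = 12
Successor of A2 is M. ES(M) = max(sum(A), sum(B)) = max(12, 16) = 16
Free float = ES(successor) - EF(current) = 16 - 12 = 4

4


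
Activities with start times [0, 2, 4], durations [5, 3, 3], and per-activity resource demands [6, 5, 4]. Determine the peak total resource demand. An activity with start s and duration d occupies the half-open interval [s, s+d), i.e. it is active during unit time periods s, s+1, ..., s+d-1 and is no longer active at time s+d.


Each activity i is active on [start_i, start_i + duration_i).
Compute total resource usage per time slot:
  t=0: active resources = [6], total = 6
  t=1: active resources = [6], total = 6
  t=2: active resources = [6, 5], total = 11
  t=3: active resources = [6, 5], total = 11
  t=4: active resources = [6, 5, 4], total = 15
  t=5: active resources = [4], total = 4
  t=6: active resources = [4], total = 4
Peak resource demand = 15

15


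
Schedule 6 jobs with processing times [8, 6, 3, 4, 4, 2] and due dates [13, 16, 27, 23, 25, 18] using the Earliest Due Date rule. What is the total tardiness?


Sort by due date (EDD order): [(8, 13), (6, 16), (2, 18), (4, 23), (4, 25), (3, 27)]
Compute completion times and tardiness:
  Job 1: p=8, d=13, C=8, tardiness=max(0,8-13)=0
  Job 2: p=6, d=16, C=14, tardiness=max(0,14-16)=0
  Job 3: p=2, d=18, C=16, tardiness=max(0,16-18)=0
  Job 4: p=4, d=23, C=20, tardiness=max(0,20-23)=0
  Job 5: p=4, d=25, C=24, tardiness=max(0,24-25)=0
  Job 6: p=3, d=27, C=27, tardiness=max(0,27-27)=0
Total tardiness = 0

0


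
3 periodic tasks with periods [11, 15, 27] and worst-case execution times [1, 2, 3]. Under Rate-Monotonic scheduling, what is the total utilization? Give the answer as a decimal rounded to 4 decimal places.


Compute individual utilizations (exact fractions):
  Task 1: C/T = 1/11 (approx. 0.0909)
  Task 2: C/T = 2/15 (approx. 0.1333)
  Task 3: C/T = 3/27 = 1/9 (approx. 0.1111)
Total utilization U = 1/11 + 2/15 + 1/9 = 166/495
Rounded to 4 decimal places: U = 0.3354
RM (Liu & Layland) bound for 3 tasks = 0.779763; compare with U = 166/495 (approx. 0.335354)
U <= bound, so schedulable by RM sufficient condition.

0.3354


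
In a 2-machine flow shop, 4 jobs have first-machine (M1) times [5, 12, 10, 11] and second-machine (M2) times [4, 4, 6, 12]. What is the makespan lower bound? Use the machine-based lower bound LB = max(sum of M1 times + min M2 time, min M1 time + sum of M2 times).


LB1 = sum(M1 times) + min(M2 times) = 38 + 4 = 42
LB2 = min(M1 times) + sum(M2 times) = 5 + 26 = 31
Lower bound = max(LB1, LB2) = max(42, 31) = 42

42


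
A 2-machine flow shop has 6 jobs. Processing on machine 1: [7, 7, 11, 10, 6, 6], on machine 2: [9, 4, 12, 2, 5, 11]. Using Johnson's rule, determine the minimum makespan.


Apply Johnson's rule:
  Group 1 (a <= b): [(6, 6, 11), (1, 7, 9), (3, 11, 12)]
  Group 2 (a > b): [(5, 6, 5), (2, 7, 4), (4, 10, 2)]
Optimal job order: [6, 1, 3, 5, 2, 4]
Schedule:
  Job 6: M1 done at 6, M2 done at 17
  Job 1: M1 done at 13, M2 done at 26
  Job 3: M1 done at 24, M2 done at 38
  Job 5: M1 done at 30, M2 done at 43
  Job 2: M1 done at 37, M2 done at 47
  Job 4: M1 done at 47, M2 done at 49
Makespan = 49

49


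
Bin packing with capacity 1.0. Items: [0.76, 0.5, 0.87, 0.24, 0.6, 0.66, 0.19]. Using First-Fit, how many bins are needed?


Place items sequentially using First-Fit:
  Item 0.76 -> new Bin 1
  Item 0.5 -> new Bin 2
  Item 0.87 -> new Bin 3
  Item 0.24 -> Bin 1 (now 1.0)
  Item 0.6 -> new Bin 4
  Item 0.66 -> new Bin 5
  Item 0.19 -> Bin 2 (now 0.69)
Total bins used = 5

5


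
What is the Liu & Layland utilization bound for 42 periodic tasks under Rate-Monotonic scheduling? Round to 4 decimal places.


Compute 2^(1/42) = 1.0166404394
Subtract 1: 1.0166404394 - 1 = 0.0166404394
Multiply by n: 42 * 0.0166404394 = 0.6988984548
Round to 4 dp: 0.6989

0.6989


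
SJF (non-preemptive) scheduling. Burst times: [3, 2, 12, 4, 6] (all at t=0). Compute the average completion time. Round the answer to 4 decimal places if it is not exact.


SJF order (ascending): [2, 3, 4, 6, 12]
Completion times:
  Job 1: burst=2, C=2
  Job 2: burst=3, C=5
  Job 3: burst=4, C=9
  Job 4: burst=6, C=15
  Job 5: burst=12, C=27
Average completion = 58/5 = 11.6

11.6


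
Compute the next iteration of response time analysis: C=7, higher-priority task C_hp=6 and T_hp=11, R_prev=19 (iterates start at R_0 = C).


R_next = C + ceil(R_prev / T_hp) * C_hp
ceil(19 / 11) = ceil(1.7273) = 2
Interference = 2 * 6 = 12
R_next = 7 + 12 = 19
R_next = R_prev, so the iteration has converged (response time = 19).

19


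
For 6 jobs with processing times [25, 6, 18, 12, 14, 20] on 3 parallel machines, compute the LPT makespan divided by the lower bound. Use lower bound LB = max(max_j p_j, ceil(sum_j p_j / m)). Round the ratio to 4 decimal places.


LPT order: [25, 20, 18, 14, 12, 6]
Machine loads after assignment: [31, 32, 32]
LPT makespan = 32
Lower bound = max(max_job, ceil(total/3)) = max(25, 32) = 32
Ratio = 32 / 32 = 1.0

1.0


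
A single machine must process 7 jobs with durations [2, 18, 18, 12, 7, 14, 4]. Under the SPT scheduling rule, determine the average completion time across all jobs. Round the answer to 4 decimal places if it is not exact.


Sort jobs by processing time (SPT order): [2, 4, 7, 12, 14, 18, 18]
Compute completion times sequentially:
  Job 1: processing = 2, completes at 2
  Job 2: processing = 4, completes at 6
  Job 3: processing = 7, completes at 13
  Job 4: processing = 12, completes at 25
  Job 5: processing = 14, completes at 39
  Job 6: processing = 18, completes at 57
  Job 7: processing = 18, completes at 75
Sum of completion times = 217
Average completion time = 217/7 = 31.0

31.0


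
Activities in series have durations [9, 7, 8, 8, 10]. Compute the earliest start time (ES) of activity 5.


Activity 5 starts after activities 1 through 4 complete.
Predecessor durations: [9, 7, 8, 8]
ES = 9 + 7 + 8 + 8 = 32

32


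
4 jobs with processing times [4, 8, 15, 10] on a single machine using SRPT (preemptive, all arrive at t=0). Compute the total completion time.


Since all jobs arrive at t=0, SRPT equals SPT ordering.
SPT order: [4, 8, 10, 15]
Completion times:
  Job 1: p=4, C=4
  Job 2: p=8, C=12
  Job 3: p=10, C=22
  Job 4: p=15, C=37
Total completion time = 4 + 12 + 22 + 37 = 75

75


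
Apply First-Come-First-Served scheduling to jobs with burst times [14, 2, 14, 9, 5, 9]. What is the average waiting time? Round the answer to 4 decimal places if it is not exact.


FCFS order (as given): [14, 2, 14, 9, 5, 9]
Waiting times:
  Job 1: wait = 0
  Job 2: wait = 14
  Job 3: wait = 16
  Job 4: wait = 30
  Job 5: wait = 39
  Job 6: wait = 44
Sum of waiting times = 143
Average waiting time = 143/6 = 23.8333

23.8333


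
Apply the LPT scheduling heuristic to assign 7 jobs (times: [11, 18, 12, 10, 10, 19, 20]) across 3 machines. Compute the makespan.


Sort jobs in decreasing order (LPT): [20, 19, 18, 12, 11, 10, 10]
Assign each job to the least loaded machine:
  Machine 1: jobs [20, 10, 10], load = 40
  Machine 2: jobs [19, 11], load = 30
  Machine 3: jobs [18, 12], load = 30
Makespan = max load = 40

40


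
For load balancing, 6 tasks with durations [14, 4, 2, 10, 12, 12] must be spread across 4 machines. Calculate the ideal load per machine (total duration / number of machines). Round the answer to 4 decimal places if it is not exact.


Total processing time = 14 + 4 + 2 + 10 + 12 + 12 = 54
Number of machines = 4
Ideal balanced load = 54 / 4 = 13.5

13.5


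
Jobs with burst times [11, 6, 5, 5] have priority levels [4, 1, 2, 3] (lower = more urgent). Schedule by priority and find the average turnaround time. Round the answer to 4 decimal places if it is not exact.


Sort by priority (ascending = highest first):
Order: [(1, 6), (2, 5), (3, 5), (4, 11)]
Completion times:
  Priority 1, burst=6, C=6
  Priority 2, burst=5, C=11
  Priority 3, burst=5, C=16
  Priority 4, burst=11, C=27
Average turnaround = 60/4 = 15.0

15.0


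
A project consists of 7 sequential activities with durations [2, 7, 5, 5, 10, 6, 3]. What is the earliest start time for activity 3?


Activity 3 starts after activities 1 through 2 complete.
Predecessor durations: [2, 7]
ES = 2 + 7 = 9

9


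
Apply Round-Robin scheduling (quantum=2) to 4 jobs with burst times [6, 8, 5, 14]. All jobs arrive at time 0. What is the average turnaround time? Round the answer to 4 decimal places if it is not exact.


Time quantum = 2
Execution trace:
  J1 runs 2 units, time = 2
  J2 runs 2 units, time = 4
  J3 runs 2 units, time = 6
  J4 runs 2 units, time = 8
  J1 runs 2 units, time = 10
  J2 runs 2 units, time = 12
  J3 runs 2 units, time = 14
  J4 runs 2 units, time = 16
  J1 runs 2 units, time = 18
  J2 runs 2 units, time = 20
  J3 runs 1 units, time = 21
  J4 runs 2 units, time = 23
  J2 runs 2 units, time = 25
  J4 runs 2 units, time = 27
  J4 runs 2 units, time = 29
  J4 runs 2 units, time = 31
  J4 runs 2 units, time = 33
Finish times: [18, 25, 21, 33]
Average turnaround = 97/4 = 24.25

24.25


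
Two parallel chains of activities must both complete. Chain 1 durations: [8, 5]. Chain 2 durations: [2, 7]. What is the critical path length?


Path A total = 8 + 5 = 13
Path B total = 2 + 7 = 9
Critical path = longest path = max(13, 9) = 13

13


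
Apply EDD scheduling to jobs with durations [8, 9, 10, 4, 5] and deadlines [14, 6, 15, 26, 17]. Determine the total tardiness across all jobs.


Sort by due date (EDD order): [(9, 6), (8, 14), (10, 15), (5, 17), (4, 26)]
Compute completion times and tardiness:
  Job 1: p=9, d=6, C=9, tardiness=max(0,9-6)=3
  Job 2: p=8, d=14, C=17, tardiness=max(0,17-14)=3
  Job 3: p=10, d=15, C=27, tardiness=max(0,27-15)=12
  Job 4: p=5, d=17, C=32, tardiness=max(0,32-17)=15
  Job 5: p=4, d=26, C=36, tardiness=max(0,36-26)=10
Total tardiness = 43

43


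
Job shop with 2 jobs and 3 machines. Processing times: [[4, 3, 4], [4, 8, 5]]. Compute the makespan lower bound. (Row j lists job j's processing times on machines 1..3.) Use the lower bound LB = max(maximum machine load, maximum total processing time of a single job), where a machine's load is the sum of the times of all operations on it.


Machine loads:
  Machine 1: 4 + 4 = 8
  Machine 2: 3 + 8 = 11
  Machine 3: 4 + 5 = 9
Max machine load = 11
Job totals:
  Job 1: 11
  Job 2: 17
Max job total = 17
Lower bound = max(11, 17) = 17

17


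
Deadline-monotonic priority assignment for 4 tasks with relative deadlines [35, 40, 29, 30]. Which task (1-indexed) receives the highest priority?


Sort tasks by relative deadline (ascending):
  Task 3: deadline = 29
  Task 4: deadline = 30
  Task 1: deadline = 35
  Task 2: deadline = 40
Priority order (highest first): [3, 4, 1, 2]
Highest priority task = 3

3


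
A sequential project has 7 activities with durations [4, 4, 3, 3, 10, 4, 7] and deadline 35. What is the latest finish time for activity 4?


LF(activity 4) = deadline - sum of successor durations
Successors: activities 5 through 7 with durations [10, 4, 7]
Sum of successor durations = 21
LF = 35 - 21 = 14

14


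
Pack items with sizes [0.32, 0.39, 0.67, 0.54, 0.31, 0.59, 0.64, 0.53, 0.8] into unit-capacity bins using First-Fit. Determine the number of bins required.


Place items sequentially using First-Fit:
  Item 0.32 -> new Bin 1
  Item 0.39 -> Bin 1 (now 0.71)
  Item 0.67 -> new Bin 2
  Item 0.54 -> new Bin 3
  Item 0.31 -> Bin 2 (now 0.98)
  Item 0.59 -> new Bin 4
  Item 0.64 -> new Bin 5
  Item 0.53 -> new Bin 6
  Item 0.8 -> new Bin 7
Total bins used = 7

7


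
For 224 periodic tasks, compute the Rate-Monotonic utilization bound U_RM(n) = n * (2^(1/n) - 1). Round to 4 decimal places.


Compute 2^(1/224) = 1.0030991997
Subtract 1: 1.0030991997 - 1 = 0.0030991997
Multiply by n: 224 * 0.0030991997 = 0.6942207328
Round to 4 dp: 0.6942

0.6942


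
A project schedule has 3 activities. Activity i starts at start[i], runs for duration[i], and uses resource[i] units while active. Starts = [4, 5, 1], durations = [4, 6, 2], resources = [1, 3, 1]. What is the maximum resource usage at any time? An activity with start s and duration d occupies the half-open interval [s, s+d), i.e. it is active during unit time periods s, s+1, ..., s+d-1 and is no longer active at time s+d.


Each activity i is active on [start_i, start_i + duration_i).
Compute total resource usage per time slot:
  t=0: active resources = [], total = 0
  t=1: active resources = [1], total = 1
  t=2: active resources = [1], total = 1
  t=3: active resources = [], total = 0
  t=4: active resources = [1], total = 1
  t=5: active resources = [1, 3], total = 4
  t=6: active resources = [1, 3], total = 4
  t=7: active resources = [1, 3], total = 4
  t=8: active resources = [3], total = 3
  t=9: active resources = [3], total = 3
  t=10: active resources = [3], total = 3
Peak resource demand = 4

4


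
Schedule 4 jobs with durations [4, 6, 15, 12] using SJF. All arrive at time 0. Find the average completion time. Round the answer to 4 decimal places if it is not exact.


SJF order (ascending): [4, 6, 12, 15]
Completion times:
  Job 1: burst=4, C=4
  Job 2: burst=6, C=10
  Job 3: burst=12, C=22
  Job 4: burst=15, C=37
Average completion = 73/4 = 18.25

18.25


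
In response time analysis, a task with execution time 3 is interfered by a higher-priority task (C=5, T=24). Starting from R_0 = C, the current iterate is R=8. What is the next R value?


R_next = C + ceil(R_prev / T_hp) * C_hp
ceil(8 / 24) = ceil(0.3333) = 1
Interference = 1 * 5 = 5
R_next = 3 + 5 = 8
R_next = R_prev, so the iteration has converged (response time = 8).

8


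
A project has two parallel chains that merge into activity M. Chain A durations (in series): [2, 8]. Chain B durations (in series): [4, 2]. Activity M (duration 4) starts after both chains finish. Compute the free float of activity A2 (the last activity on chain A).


ES(A2) = sum of predecessors on chain A = 2
EF(A2) = ES + duration = 2 + 8 = 10
Successor of A2 is M. ES(M) = max(sum(A), sum(B)) = max(10, 6) = 10
Free float = ES(successor) - EF(current) = 10 - 10 = 0

0


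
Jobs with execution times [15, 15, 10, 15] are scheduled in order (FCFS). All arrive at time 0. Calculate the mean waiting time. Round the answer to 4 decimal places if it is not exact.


FCFS order (as given): [15, 15, 10, 15]
Waiting times:
  Job 1: wait = 0
  Job 2: wait = 15
  Job 3: wait = 30
  Job 4: wait = 40
Sum of waiting times = 85
Average waiting time = 85/4 = 21.25

21.25


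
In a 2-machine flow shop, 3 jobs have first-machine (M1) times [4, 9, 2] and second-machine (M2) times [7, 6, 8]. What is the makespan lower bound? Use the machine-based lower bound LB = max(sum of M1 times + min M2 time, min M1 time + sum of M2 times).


LB1 = sum(M1 times) + min(M2 times) = 15 + 6 = 21
LB2 = min(M1 times) + sum(M2 times) = 2 + 21 = 23
Lower bound = max(LB1, LB2) = max(21, 23) = 23

23


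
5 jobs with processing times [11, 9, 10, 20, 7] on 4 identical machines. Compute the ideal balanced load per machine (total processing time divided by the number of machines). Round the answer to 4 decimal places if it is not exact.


Total processing time = 11 + 9 + 10 + 20 + 7 = 57
Number of machines = 4
Ideal balanced load = 57 / 4 = 14.25

14.25


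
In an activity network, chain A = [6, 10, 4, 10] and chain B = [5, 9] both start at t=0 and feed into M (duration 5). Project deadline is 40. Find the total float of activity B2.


Forward pass: ES(B2) = sum of predecessors on chain B = 5
EF = ES + duration = 5 + 9 = 14
Backward pass: LF(M) = deadline = 40; LS(M) = 40 - 5 = 35
LF(B2) = LS(M) - sum(successors on chain B) = 35 - 0 = 35
LS = LF - duration = 35 - 9 = 26
Total float = LS - ES = 26 - 5 = 21

21


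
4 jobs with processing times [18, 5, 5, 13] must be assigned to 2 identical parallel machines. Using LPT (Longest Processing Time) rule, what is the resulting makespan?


Sort jobs in decreasing order (LPT): [18, 13, 5, 5]
Assign each job to the least loaded machine:
  Machine 1: jobs [18, 5], load = 23
  Machine 2: jobs [13, 5], load = 18
Makespan = max load = 23

23


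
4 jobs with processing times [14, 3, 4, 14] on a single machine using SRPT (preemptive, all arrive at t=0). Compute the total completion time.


Since all jobs arrive at t=0, SRPT equals SPT ordering.
SPT order: [3, 4, 14, 14]
Completion times:
  Job 1: p=3, C=3
  Job 2: p=4, C=7
  Job 3: p=14, C=21
  Job 4: p=14, C=35
Total completion time = 3 + 7 + 21 + 35 = 66

66


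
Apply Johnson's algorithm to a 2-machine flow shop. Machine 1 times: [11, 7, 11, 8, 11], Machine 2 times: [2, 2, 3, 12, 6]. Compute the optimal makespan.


Apply Johnson's rule:
  Group 1 (a <= b): [(4, 8, 12)]
  Group 2 (a > b): [(5, 11, 6), (3, 11, 3), (1, 11, 2), (2, 7, 2)]
Optimal job order: [4, 5, 3, 1, 2]
Schedule:
  Job 4: M1 done at 8, M2 done at 20
  Job 5: M1 done at 19, M2 done at 26
  Job 3: M1 done at 30, M2 done at 33
  Job 1: M1 done at 41, M2 done at 43
  Job 2: M1 done at 48, M2 done at 50
Makespan = 50

50


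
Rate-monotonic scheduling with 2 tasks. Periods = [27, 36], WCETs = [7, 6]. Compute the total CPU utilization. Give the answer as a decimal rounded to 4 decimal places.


Compute individual utilizations (exact fractions):
  Task 1: C/T = 7/27 (approx. 0.2593)
  Task 2: C/T = 6/36 = 1/6 (approx. 0.1667)
Total utilization U = 7/27 + 1/6 = 23/54
Rounded to 4 decimal places: U = 0.4259
RM (Liu & Layland) bound for 2 tasks = 0.828427; compare with U = 23/54 (approx. 0.425926)
U <= bound, so schedulable by RM sufficient condition.

0.4259


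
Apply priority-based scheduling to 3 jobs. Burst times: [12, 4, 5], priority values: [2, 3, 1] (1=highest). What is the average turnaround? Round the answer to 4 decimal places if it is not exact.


Sort by priority (ascending = highest first):
Order: [(1, 5), (2, 12), (3, 4)]
Completion times:
  Priority 1, burst=5, C=5
  Priority 2, burst=12, C=17
  Priority 3, burst=4, C=21
Average turnaround = 43/3 = 14.3333

14.3333


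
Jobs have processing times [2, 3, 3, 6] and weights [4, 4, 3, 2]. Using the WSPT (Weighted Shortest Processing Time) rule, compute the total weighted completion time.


Compute p/w ratios and sort ascending (WSPT): [(2, 4), (3, 4), (3, 3), (6, 2)]
Compute weighted completion times:
  Job (p=2,w=4): C=2, w*C=4*2=8
  Job (p=3,w=4): C=5, w*C=4*5=20
  Job (p=3,w=3): C=8, w*C=3*8=24
  Job (p=6,w=2): C=14, w*C=2*14=28
Total weighted completion time = 80

80


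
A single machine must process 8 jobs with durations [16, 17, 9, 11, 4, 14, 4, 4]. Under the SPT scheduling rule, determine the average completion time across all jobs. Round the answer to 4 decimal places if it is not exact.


Sort jobs by processing time (SPT order): [4, 4, 4, 9, 11, 14, 16, 17]
Compute completion times sequentially:
  Job 1: processing = 4, completes at 4
  Job 2: processing = 4, completes at 8
  Job 3: processing = 4, completes at 12
  Job 4: processing = 9, completes at 21
  Job 5: processing = 11, completes at 32
  Job 6: processing = 14, completes at 46
  Job 7: processing = 16, completes at 62
  Job 8: processing = 17, completes at 79
Sum of completion times = 264
Average completion time = 264/8 = 33.0

33.0


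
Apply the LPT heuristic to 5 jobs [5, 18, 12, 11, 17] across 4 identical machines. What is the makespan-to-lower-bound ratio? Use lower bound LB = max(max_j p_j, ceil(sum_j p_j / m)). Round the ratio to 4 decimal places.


LPT order: [18, 17, 12, 11, 5]
Machine loads after assignment: [18, 17, 12, 16]
LPT makespan = 18
Lower bound = max(max_job, ceil(total/4)) = max(18, 16) = 18
Ratio = 18 / 18 = 1.0

1.0


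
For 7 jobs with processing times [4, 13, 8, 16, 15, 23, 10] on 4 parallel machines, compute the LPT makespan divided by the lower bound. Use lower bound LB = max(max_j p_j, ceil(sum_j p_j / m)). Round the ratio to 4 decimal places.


LPT order: [23, 16, 15, 13, 10, 8, 4]
Machine loads after assignment: [23, 20, 23, 23]
LPT makespan = 23
Lower bound = max(max_job, ceil(total/4)) = max(23, 23) = 23
Ratio = 23 / 23 = 1.0

1.0


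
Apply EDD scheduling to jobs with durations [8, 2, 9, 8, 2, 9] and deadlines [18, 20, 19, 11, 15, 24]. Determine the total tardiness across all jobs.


Sort by due date (EDD order): [(8, 11), (2, 15), (8, 18), (9, 19), (2, 20), (9, 24)]
Compute completion times and tardiness:
  Job 1: p=8, d=11, C=8, tardiness=max(0,8-11)=0
  Job 2: p=2, d=15, C=10, tardiness=max(0,10-15)=0
  Job 3: p=8, d=18, C=18, tardiness=max(0,18-18)=0
  Job 4: p=9, d=19, C=27, tardiness=max(0,27-19)=8
  Job 5: p=2, d=20, C=29, tardiness=max(0,29-20)=9
  Job 6: p=9, d=24, C=38, tardiness=max(0,38-24)=14
Total tardiness = 31

31


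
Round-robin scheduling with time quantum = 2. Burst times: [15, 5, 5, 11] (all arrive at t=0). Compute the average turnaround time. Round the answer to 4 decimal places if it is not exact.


Time quantum = 2
Execution trace:
  J1 runs 2 units, time = 2
  J2 runs 2 units, time = 4
  J3 runs 2 units, time = 6
  J4 runs 2 units, time = 8
  J1 runs 2 units, time = 10
  J2 runs 2 units, time = 12
  J3 runs 2 units, time = 14
  J4 runs 2 units, time = 16
  J1 runs 2 units, time = 18
  J2 runs 1 units, time = 19
  J3 runs 1 units, time = 20
  J4 runs 2 units, time = 22
  J1 runs 2 units, time = 24
  J4 runs 2 units, time = 26
  J1 runs 2 units, time = 28
  J4 runs 2 units, time = 30
  J1 runs 2 units, time = 32
  J4 runs 1 units, time = 33
  J1 runs 2 units, time = 35
  J1 runs 1 units, time = 36
Finish times: [36, 19, 20, 33]
Average turnaround = 108/4 = 27.0

27.0


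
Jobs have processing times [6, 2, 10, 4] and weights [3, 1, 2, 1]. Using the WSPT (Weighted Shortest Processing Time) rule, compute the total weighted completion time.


Compute p/w ratios and sort ascending (WSPT): [(6, 3), (2, 1), (4, 1), (10, 2)]
Compute weighted completion times:
  Job (p=6,w=3): C=6, w*C=3*6=18
  Job (p=2,w=1): C=8, w*C=1*8=8
  Job (p=4,w=1): C=12, w*C=1*12=12
  Job (p=10,w=2): C=22, w*C=2*22=44
Total weighted completion time = 82

82


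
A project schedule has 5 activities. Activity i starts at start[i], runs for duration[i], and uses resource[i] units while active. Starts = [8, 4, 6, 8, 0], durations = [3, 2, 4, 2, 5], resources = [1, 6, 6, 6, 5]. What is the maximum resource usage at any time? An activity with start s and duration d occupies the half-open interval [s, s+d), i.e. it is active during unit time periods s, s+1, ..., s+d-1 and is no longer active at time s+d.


Each activity i is active on [start_i, start_i + duration_i).
Compute total resource usage per time slot:
  t=0: active resources = [5], total = 5
  t=1: active resources = [5], total = 5
  t=2: active resources = [5], total = 5
  t=3: active resources = [5], total = 5
  t=4: active resources = [6, 5], total = 11
  t=5: active resources = [6], total = 6
  t=6: active resources = [6], total = 6
  t=7: active resources = [6], total = 6
  t=8: active resources = [1, 6, 6], total = 13
  t=9: active resources = [1, 6, 6], total = 13
  t=10: active resources = [1], total = 1
Peak resource demand = 13

13


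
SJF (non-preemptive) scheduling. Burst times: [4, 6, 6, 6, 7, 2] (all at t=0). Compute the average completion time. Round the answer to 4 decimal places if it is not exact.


SJF order (ascending): [2, 4, 6, 6, 6, 7]
Completion times:
  Job 1: burst=2, C=2
  Job 2: burst=4, C=6
  Job 3: burst=6, C=12
  Job 4: burst=6, C=18
  Job 5: burst=6, C=24
  Job 6: burst=7, C=31
Average completion = 93/6 = 15.5

15.5


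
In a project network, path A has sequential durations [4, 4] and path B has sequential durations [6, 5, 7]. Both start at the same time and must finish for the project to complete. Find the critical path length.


Path A total = 4 + 4 = 8
Path B total = 6 + 5 + 7 = 18
Critical path = longest path = max(8, 18) = 18

18


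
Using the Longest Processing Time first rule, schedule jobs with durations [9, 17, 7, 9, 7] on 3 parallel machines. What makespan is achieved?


Sort jobs in decreasing order (LPT): [17, 9, 9, 7, 7]
Assign each job to the least loaded machine:
  Machine 1: jobs [17], load = 17
  Machine 2: jobs [9, 7], load = 16
  Machine 3: jobs [9, 7], load = 16
Makespan = max load = 17

17


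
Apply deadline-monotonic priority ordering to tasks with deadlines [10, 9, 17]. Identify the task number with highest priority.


Sort tasks by relative deadline (ascending):
  Task 2: deadline = 9
  Task 1: deadline = 10
  Task 3: deadline = 17
Priority order (highest first): [2, 1, 3]
Highest priority task = 2

2


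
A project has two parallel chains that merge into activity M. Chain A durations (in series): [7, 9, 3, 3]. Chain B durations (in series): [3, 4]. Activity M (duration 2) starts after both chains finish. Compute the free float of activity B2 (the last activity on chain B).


ES(B2) = sum of predecessors on chain B = 3
EF(B2) = ES + duration = 3 + 4 = 7
Successor of B2 is M. ES(M) = max(sum(A), sum(B)) = max(22, 7) = 22
Free float = ES(successor) - EF(current) = 22 - 7 = 15

15


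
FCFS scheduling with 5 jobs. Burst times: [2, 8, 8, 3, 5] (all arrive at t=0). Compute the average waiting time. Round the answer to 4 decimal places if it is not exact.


FCFS order (as given): [2, 8, 8, 3, 5]
Waiting times:
  Job 1: wait = 0
  Job 2: wait = 2
  Job 3: wait = 10
  Job 4: wait = 18
  Job 5: wait = 21
Sum of waiting times = 51
Average waiting time = 51/5 = 10.2

10.2


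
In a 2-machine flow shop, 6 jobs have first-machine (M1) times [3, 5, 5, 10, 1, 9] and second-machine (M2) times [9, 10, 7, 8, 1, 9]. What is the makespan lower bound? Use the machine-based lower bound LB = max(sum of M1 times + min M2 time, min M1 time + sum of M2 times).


LB1 = sum(M1 times) + min(M2 times) = 33 + 1 = 34
LB2 = min(M1 times) + sum(M2 times) = 1 + 44 = 45
Lower bound = max(LB1, LB2) = max(34, 45) = 45

45


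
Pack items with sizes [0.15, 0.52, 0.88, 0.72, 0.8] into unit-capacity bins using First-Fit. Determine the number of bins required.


Place items sequentially using First-Fit:
  Item 0.15 -> new Bin 1
  Item 0.52 -> Bin 1 (now 0.67)
  Item 0.88 -> new Bin 2
  Item 0.72 -> new Bin 3
  Item 0.8 -> new Bin 4
Total bins used = 4

4


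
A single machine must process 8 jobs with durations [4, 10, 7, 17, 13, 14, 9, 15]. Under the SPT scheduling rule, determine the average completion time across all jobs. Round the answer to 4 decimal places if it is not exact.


Sort jobs by processing time (SPT order): [4, 7, 9, 10, 13, 14, 15, 17]
Compute completion times sequentially:
  Job 1: processing = 4, completes at 4
  Job 2: processing = 7, completes at 11
  Job 3: processing = 9, completes at 20
  Job 4: processing = 10, completes at 30
  Job 5: processing = 13, completes at 43
  Job 6: processing = 14, completes at 57
  Job 7: processing = 15, completes at 72
  Job 8: processing = 17, completes at 89
Sum of completion times = 326
Average completion time = 326/8 = 40.75

40.75


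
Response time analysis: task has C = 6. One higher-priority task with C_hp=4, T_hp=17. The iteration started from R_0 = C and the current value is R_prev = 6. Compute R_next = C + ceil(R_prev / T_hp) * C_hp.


R_next = C + ceil(R_prev / T_hp) * C_hp
ceil(6 / 17) = ceil(0.3529) = 1
Interference = 1 * 4 = 4
R_next = 6 + 4 = 10

10


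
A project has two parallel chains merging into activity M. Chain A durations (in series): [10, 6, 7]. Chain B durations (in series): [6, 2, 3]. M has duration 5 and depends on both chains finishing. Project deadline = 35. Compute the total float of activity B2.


Forward pass: ES(B2) = sum of predecessors on chain B = 6
EF = ES + duration = 6 + 2 = 8
Backward pass: LF(M) = deadline = 35; LS(M) = 35 - 5 = 30
LF(B2) = LS(M) - sum(successors on chain B) = 30 - 3 = 27
LS = LF - duration = 27 - 2 = 25
Total float = LS - ES = 25 - 6 = 19

19


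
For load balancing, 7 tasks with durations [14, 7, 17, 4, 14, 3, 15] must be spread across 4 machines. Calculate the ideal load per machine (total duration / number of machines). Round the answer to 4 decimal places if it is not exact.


Total processing time = 14 + 7 + 17 + 4 + 14 + 3 + 15 = 74
Number of machines = 4
Ideal balanced load = 74 / 4 = 18.5

18.5


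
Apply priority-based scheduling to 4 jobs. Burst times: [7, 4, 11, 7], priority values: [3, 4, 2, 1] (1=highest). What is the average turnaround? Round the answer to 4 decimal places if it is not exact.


Sort by priority (ascending = highest first):
Order: [(1, 7), (2, 11), (3, 7), (4, 4)]
Completion times:
  Priority 1, burst=7, C=7
  Priority 2, burst=11, C=18
  Priority 3, burst=7, C=25
  Priority 4, burst=4, C=29
Average turnaround = 79/4 = 19.75

19.75


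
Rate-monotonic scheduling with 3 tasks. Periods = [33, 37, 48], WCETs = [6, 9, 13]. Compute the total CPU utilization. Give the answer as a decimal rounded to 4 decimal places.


Compute individual utilizations (exact fractions):
  Task 1: C/T = 6/33 = 2/11 (approx. 0.1818)
  Task 2: C/T = 9/37 (approx. 0.2432)
  Task 3: C/T = 13/48 (approx. 0.2708)
Total utilization U = 2/11 + 9/37 + 13/48 = 13595/19536
Rounded to 4 decimal places: U = 0.6959
RM (Liu & Layland) bound for 3 tasks = 0.779763; compare with U = 13595/19536 (approx. 0.695895)
U <= bound, so schedulable by RM sufficient condition.

0.6959


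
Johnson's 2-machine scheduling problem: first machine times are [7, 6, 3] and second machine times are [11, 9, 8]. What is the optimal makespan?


Apply Johnson's rule:
  Group 1 (a <= b): [(3, 3, 8), (2, 6, 9), (1, 7, 11)]
  Group 2 (a > b): []
Optimal job order: [3, 2, 1]
Schedule:
  Job 3: M1 done at 3, M2 done at 11
  Job 2: M1 done at 9, M2 done at 20
  Job 1: M1 done at 16, M2 done at 31
Makespan = 31

31


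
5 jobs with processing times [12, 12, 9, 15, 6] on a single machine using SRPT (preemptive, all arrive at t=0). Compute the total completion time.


Since all jobs arrive at t=0, SRPT equals SPT ordering.
SPT order: [6, 9, 12, 12, 15]
Completion times:
  Job 1: p=6, C=6
  Job 2: p=9, C=15
  Job 3: p=12, C=27
  Job 4: p=12, C=39
  Job 5: p=15, C=54
Total completion time = 6 + 15 + 27 + 39 + 54 = 141

141


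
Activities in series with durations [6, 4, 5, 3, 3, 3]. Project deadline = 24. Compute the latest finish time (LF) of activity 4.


LF(activity 4) = deadline - sum of successor durations
Successors: activities 5 through 6 with durations [3, 3]
Sum of successor durations = 6
LF = 24 - 6 = 18

18


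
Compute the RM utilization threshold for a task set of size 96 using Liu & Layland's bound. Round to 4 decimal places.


Compute 2^(1/96) = 1.0072464122
Subtract 1: 1.0072464122 - 1 = 0.0072464122
Multiply by n: 96 * 0.0072464122 = 0.6956555712
Round to 4 dp: 0.6957

0.6957


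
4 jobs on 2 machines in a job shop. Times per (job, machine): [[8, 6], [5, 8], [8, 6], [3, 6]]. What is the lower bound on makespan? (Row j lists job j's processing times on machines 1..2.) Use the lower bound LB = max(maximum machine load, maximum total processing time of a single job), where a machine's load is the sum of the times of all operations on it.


Machine loads:
  Machine 1: 8 + 5 + 8 + 3 = 24
  Machine 2: 6 + 8 + 6 + 6 = 26
Max machine load = 26
Job totals:
  Job 1: 14
  Job 2: 13
  Job 3: 14
  Job 4: 9
Max job total = 14
Lower bound = max(26, 14) = 26

26


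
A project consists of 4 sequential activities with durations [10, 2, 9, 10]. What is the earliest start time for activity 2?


Activity 2 starts after activities 1 through 1 complete.
Predecessor durations: [10]
ES = 10 = 10

10


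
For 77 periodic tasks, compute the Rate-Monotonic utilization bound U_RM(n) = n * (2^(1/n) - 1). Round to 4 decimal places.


Compute 2^(1/77) = 1.0090425505
Subtract 1: 1.0090425505 - 1 = 0.0090425505
Multiply by n: 77 * 0.0090425505 = 0.6962763885
Round to 4 dp: 0.6963

0.6963


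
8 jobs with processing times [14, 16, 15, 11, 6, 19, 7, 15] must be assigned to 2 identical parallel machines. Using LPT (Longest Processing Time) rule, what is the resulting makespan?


Sort jobs in decreasing order (LPT): [19, 16, 15, 15, 14, 11, 7, 6]
Assign each job to the least loaded machine:
  Machine 1: jobs [19, 15, 11, 7], load = 52
  Machine 2: jobs [16, 15, 14, 6], load = 51
Makespan = max load = 52

52


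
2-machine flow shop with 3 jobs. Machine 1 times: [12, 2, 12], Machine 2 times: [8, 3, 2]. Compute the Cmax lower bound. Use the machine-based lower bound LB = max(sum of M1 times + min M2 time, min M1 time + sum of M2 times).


LB1 = sum(M1 times) + min(M2 times) = 26 + 2 = 28
LB2 = min(M1 times) + sum(M2 times) = 2 + 13 = 15
Lower bound = max(LB1, LB2) = max(28, 15) = 28

28


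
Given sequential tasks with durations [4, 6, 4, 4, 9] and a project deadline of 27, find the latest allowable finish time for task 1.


LF(activity 1) = deadline - sum of successor durations
Successors: activities 2 through 5 with durations [6, 4, 4, 9]
Sum of successor durations = 23
LF = 27 - 23 = 4

4


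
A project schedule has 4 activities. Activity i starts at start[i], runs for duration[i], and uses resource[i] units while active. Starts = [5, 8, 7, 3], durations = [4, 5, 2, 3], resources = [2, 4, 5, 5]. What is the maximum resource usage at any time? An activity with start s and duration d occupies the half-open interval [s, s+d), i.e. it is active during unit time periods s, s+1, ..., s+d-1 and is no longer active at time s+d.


Each activity i is active on [start_i, start_i + duration_i).
Compute total resource usage per time slot:
  t=0: active resources = [], total = 0
  t=1: active resources = [], total = 0
  t=2: active resources = [], total = 0
  t=3: active resources = [5], total = 5
  t=4: active resources = [5], total = 5
  t=5: active resources = [2, 5], total = 7
  t=6: active resources = [2], total = 2
  t=7: active resources = [2, 5], total = 7
  t=8: active resources = [2, 4, 5], total = 11
  t=9: active resources = [4], total = 4
  t=10: active resources = [4], total = 4
  t=11: active resources = [4], total = 4
  t=12: active resources = [4], total = 4
Peak resource demand = 11

11


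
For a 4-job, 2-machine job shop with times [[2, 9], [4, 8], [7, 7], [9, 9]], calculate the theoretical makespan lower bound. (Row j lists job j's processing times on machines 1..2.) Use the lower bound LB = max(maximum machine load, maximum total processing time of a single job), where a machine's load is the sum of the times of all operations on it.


Machine loads:
  Machine 1: 2 + 4 + 7 + 9 = 22
  Machine 2: 9 + 8 + 7 + 9 = 33
Max machine load = 33
Job totals:
  Job 1: 11
  Job 2: 12
  Job 3: 14
  Job 4: 18
Max job total = 18
Lower bound = max(33, 18) = 33

33


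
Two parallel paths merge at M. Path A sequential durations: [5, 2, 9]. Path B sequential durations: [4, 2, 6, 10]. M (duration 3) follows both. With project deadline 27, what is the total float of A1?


Forward pass: ES(A1) = sum of predecessors on chain A = 0
EF = ES + duration = 0 + 5 = 5
Backward pass: LF(M) = deadline = 27; LS(M) = 27 - 3 = 24
LF(A1) = LS(M) - sum(successors on chain A) = 24 - 11 = 13
LS = LF - duration = 13 - 5 = 8
Total float = LS - ES = 8 - 0 = 8

8


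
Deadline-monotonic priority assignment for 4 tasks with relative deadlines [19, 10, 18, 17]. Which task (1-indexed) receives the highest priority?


Sort tasks by relative deadline (ascending):
  Task 2: deadline = 10
  Task 4: deadline = 17
  Task 3: deadline = 18
  Task 1: deadline = 19
Priority order (highest first): [2, 4, 3, 1]
Highest priority task = 2

2


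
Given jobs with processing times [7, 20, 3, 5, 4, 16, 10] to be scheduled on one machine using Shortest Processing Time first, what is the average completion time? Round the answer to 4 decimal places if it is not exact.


Sort jobs by processing time (SPT order): [3, 4, 5, 7, 10, 16, 20]
Compute completion times sequentially:
  Job 1: processing = 3, completes at 3
  Job 2: processing = 4, completes at 7
  Job 3: processing = 5, completes at 12
  Job 4: processing = 7, completes at 19
  Job 5: processing = 10, completes at 29
  Job 6: processing = 16, completes at 45
  Job 7: processing = 20, completes at 65
Sum of completion times = 180
Average completion time = 180/7 = 25.7143

25.7143


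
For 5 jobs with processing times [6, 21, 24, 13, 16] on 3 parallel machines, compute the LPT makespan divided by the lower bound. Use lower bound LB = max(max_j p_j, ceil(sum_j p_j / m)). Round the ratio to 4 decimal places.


LPT order: [24, 21, 16, 13, 6]
Machine loads after assignment: [24, 27, 29]
LPT makespan = 29
Lower bound = max(max_job, ceil(total/3)) = max(24, 27) = 27
Ratio = 29 / 27 = 1.0741

1.0741
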